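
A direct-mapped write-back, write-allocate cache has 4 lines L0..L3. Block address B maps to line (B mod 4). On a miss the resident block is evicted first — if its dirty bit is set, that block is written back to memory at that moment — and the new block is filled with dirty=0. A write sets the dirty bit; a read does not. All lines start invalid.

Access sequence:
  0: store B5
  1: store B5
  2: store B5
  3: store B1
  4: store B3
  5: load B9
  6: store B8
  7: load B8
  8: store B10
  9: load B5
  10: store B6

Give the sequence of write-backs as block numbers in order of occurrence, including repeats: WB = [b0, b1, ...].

0: W B5 → L1 miss [D]
1: W B5 → L1 hit [D]
2: W B5 → L1 hit [D]
3: W B1 → L1 miss wb→B5 [D]
4: W B3 → L3 miss [D]
5: R B9 → L1 miss wb→B1 [-]
6: W B8 → L0 miss [D]
7: R B8 → L0 hit [D]
8: W B10 → L2 miss [D]
9: R B5 → L1 miss [-]
10: W B6 → L2 miss wb→B10 [D]

WB = [5, 1, 10]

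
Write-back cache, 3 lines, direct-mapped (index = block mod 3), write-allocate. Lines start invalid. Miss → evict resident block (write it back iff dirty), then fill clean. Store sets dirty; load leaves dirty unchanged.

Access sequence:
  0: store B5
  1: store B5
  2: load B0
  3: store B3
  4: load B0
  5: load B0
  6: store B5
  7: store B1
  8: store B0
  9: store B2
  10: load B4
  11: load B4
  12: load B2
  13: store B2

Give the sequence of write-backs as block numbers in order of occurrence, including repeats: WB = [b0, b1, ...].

WB = [3, 5, 1]

  0 | W B5 → L2 miss [D]
  1 | W B5 → L2 hit [D]
  2 | R B0 → L0 miss [-]
  3 | W B3 → L0 miss [D]
  4 | R B0 → L0 miss wb→B3 [-]
  5 | R B0 → L0 hit [-]
  6 | W B5 → L2 hit [D]
  7 | W B1 → L1 miss [D]
  8 | W B0 → L0 hit [D]
  9 | W B2 → L2 miss wb→B5 [D]
  10 | R B4 → L1 miss wb→B1 [-]
  11 | R B4 → L1 hit [-]
  12 | R B2 → L2 hit [D]
  13 | W B2 → L2 hit [D]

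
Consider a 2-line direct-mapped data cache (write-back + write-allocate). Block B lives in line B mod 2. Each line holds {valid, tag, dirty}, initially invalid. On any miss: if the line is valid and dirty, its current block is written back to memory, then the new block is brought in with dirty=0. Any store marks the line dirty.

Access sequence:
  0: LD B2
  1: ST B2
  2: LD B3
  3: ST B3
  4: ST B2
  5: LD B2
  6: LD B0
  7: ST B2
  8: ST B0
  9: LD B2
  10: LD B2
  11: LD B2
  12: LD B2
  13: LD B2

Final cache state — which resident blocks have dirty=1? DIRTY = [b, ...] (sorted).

  0 | R B2 → L0 miss [-]
  1 | W B2 → L0 hit [D]
  2 | R B3 → L1 miss [-]
  3 | W B3 → L1 hit [D]
  4 | W B2 → L0 hit [D]
  5 | R B2 → L0 hit [D]
  6 | R B0 → L0 miss wb→B2 [-]
  7 | W B2 → L0 miss [D]
  8 | W B0 → L0 miss wb→B2 [D]
  9 | R B2 → L0 miss wb→B0 [-]
  10 | R B2 → L0 hit [-]
  11 | R B2 → L0 hit [-]
  12 | R B2 → L0 hit [-]
  13 | R B2 → L0 hit [-]

DIRTY = [3]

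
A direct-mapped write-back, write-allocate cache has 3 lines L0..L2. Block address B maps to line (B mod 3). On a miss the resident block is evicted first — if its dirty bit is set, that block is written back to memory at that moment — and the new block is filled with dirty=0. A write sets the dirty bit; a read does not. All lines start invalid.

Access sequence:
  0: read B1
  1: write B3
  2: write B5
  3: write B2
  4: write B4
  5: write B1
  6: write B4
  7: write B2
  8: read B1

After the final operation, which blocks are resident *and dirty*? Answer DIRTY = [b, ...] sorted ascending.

0: R B1 -> L1 miss  d=-]
1: W B3 -> L0 miss  d=D]
2: W B5 -> L2 miss  d=D]
3: W B2 -> L2 miss wb->B5  d=D]
4: W B4 -> L1 miss  d=D]
5: W B1 -> L1 miss wb->B4  d=D]
6: W B4 -> L1 miss wb->B1  d=D]
7: W B2 -> L2 hit  d=D]
8: R B1 -> L1 miss wb->B4  d=-]

DIRTY = [2, 3]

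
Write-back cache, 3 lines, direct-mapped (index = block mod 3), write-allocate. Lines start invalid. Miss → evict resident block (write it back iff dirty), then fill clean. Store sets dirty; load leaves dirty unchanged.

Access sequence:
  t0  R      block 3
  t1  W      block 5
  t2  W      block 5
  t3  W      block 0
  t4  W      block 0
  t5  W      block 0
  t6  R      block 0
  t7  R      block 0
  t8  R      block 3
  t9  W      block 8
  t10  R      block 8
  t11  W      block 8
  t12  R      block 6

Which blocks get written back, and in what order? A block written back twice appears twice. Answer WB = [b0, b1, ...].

WB = [0, 5]

0: R B3 → L0 miss [-]
1: W B5 → L2 miss [D]
2: W B5 → L2 hit [D]
3: W B0 → L0 miss [D]
4: W B0 → L0 hit [D]
5: W B0 → L0 hit [D]
6: R B0 → L0 hit [D]
7: R B0 → L0 hit [D]
8: R B3 → L0 miss wb→B0 [-]
9: W B8 → L2 miss wb→B5 [D]
10: R B8 → L2 hit [D]
11: W B8 → L2 hit [D]
12: R B6 → L0 miss [-]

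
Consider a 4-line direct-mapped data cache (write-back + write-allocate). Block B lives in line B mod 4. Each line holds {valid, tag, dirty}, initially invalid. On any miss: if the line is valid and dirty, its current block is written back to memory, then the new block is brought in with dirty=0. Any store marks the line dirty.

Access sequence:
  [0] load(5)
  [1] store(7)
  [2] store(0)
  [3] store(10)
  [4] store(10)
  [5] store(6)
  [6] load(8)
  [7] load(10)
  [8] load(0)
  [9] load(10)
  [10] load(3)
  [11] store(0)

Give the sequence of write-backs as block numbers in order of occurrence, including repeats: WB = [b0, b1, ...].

  0 | R B5 → L1 miss [-]
  1 | W B7 → L3 miss [D]
  2 | W B0 → L0 miss [D]
  3 | W B10 → L2 miss [D]
  4 | W B10 → L2 hit [D]
  5 | W B6 → L2 miss wb→B10 [D]
  6 | R B8 → L0 miss wb→B0 [-]
  7 | R B10 → L2 miss wb→B6 [-]
  8 | R B0 → L0 miss [-]
  9 | R B10 → L2 hit [-]
  10 | R B3 → L3 miss wb→B7 [-]
  11 | W B0 → L0 hit [D]

WB = [10, 0, 6, 7]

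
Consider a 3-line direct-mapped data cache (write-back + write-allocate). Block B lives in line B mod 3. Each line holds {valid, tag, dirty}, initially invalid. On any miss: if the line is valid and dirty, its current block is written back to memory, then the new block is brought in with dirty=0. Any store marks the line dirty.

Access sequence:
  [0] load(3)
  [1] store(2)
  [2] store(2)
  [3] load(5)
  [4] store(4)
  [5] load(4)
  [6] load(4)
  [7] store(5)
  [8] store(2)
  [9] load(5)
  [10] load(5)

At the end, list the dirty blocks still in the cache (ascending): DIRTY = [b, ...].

0: R B3 → L0 miss [-]
1: W B2 → L2 miss [D]
2: W B2 → L2 hit [D]
3: R B5 → L2 miss wb→B2 [-]
4: W B4 → L1 miss [D]
5: R B4 → L1 hit [D]
6: R B4 → L1 hit [D]
7: W B5 → L2 hit [D]
8: W B2 → L2 miss wb→B5 [D]
9: R B5 → L2 miss wb→B2 [-]
10: R B5 → L2 hit [-]

DIRTY = [4]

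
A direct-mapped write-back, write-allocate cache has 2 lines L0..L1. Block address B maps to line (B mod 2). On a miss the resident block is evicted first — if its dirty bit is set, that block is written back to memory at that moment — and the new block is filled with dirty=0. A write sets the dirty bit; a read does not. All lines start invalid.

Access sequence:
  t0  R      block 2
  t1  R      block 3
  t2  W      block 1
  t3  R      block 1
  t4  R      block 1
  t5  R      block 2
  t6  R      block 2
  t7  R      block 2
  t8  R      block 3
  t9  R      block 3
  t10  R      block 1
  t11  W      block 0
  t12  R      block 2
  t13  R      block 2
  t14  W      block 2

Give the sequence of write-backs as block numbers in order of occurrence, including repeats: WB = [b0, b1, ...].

0: R B2 -> L0 miss  d=-]
1: R B3 -> L1 miss  d=-]
2: W B1 -> L1 miss  d=D]
3: R B1 -> L1 hit  d=D]
4: R B1 -> L1 hit  d=D]
5: R B2 -> L0 hit  d=-]
6: R B2 -> L0 hit  d=-]
7: R B2 -> L0 hit  d=-]
8: R B3 -> L1 miss wb->B1  d=-]
9: R B3 -> L1 hit  d=-]
10: R B1 -> L1 miss  d=-]
11: W B0 -> L0 miss  d=D]
12: R B2 -> L0 miss wb->B0  d=-]
13: R B2 -> L0 hit  d=-]
14: W B2 -> L0 hit  d=D]

WB = [1, 0]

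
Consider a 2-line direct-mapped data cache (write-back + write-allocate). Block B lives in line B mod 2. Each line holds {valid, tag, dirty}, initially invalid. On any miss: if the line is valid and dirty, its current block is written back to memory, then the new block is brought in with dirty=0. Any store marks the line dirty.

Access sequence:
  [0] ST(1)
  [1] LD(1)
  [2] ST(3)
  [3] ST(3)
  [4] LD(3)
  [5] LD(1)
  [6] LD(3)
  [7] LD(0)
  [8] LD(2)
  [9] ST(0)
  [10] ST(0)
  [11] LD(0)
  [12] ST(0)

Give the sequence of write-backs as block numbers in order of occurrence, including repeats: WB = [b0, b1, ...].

WB = [1, 3]

0: W B1 → L1 miss [D]
1: R B1 → L1 hit [D]
2: W B3 → L1 miss wb→B1 [D]
3: W B3 → L1 hit [D]
4: R B3 → L1 hit [D]
5: R B1 → L1 miss wb→B3 [-]
6: R B3 → L1 miss [-]
7: R B0 → L0 miss [-]
8: R B2 → L0 miss [-]
9: W B0 → L0 miss [D]
10: W B0 → L0 hit [D]
11: R B0 → L0 hit [D]
12: W B0 → L0 hit [D]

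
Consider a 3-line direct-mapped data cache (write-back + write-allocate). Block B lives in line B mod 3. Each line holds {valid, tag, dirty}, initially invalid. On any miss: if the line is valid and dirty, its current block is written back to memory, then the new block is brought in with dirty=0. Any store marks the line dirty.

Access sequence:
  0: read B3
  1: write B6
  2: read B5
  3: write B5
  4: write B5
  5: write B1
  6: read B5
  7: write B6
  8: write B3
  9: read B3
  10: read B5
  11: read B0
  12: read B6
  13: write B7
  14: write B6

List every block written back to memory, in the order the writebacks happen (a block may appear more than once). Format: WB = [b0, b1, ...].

0: R B3 -> L0 miss  d=-]
1: W B6 -> L0 miss  d=D]
2: R B5 -> L2 miss  d=-]
3: W B5 -> L2 hit  d=D]
4: W B5 -> L2 hit  d=D]
5: W B1 -> L1 miss  d=D]
6: R B5 -> L2 hit  d=D]
7: W B6 -> L0 hit  d=D]
8: W B3 -> L0 miss wb->B6  d=D]
9: R B3 -> L0 hit  d=D]
10: R B5 -> L2 hit  d=D]
11: R B0 -> L0 miss wb->B3  d=-]
12: R B6 -> L0 miss  d=-]
13: W B7 -> L1 miss wb->B1  d=D]
14: W B6 -> L0 hit  d=D]

WB = [6, 3, 1]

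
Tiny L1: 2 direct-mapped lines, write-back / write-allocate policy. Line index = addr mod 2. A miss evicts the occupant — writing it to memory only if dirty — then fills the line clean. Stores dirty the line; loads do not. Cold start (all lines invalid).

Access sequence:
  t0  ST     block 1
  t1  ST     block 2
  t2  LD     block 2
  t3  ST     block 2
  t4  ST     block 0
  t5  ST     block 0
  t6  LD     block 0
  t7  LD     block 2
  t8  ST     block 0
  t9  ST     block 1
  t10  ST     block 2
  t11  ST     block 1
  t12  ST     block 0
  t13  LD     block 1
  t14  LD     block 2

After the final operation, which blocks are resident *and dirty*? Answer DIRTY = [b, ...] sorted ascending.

DIRTY = [1]

0: W B1 -> L1 miss  d=D]
1: W B2 -> L0 miss  d=D]
2: R B2 -> L0 hit  d=D]
3: W B2 -> L0 hit  d=D]
4: W B0 -> L0 miss wb->B2  d=D]
5: W B0 -> L0 hit  d=D]
6: R B0 -> L0 hit  d=D]
7: R B2 -> L0 miss wb->B0  d=-]
8: W B0 -> L0 miss  d=D]
9: W B1 -> L1 hit  d=D]
10: W B2 -> L0 miss wb->B0  d=D]
11: W B1 -> L1 hit  d=D]
12: W B0 -> L0 miss wb->B2  d=D]
13: R B1 -> L1 hit  d=D]
14: R B2 -> L0 miss wb->B0  d=-]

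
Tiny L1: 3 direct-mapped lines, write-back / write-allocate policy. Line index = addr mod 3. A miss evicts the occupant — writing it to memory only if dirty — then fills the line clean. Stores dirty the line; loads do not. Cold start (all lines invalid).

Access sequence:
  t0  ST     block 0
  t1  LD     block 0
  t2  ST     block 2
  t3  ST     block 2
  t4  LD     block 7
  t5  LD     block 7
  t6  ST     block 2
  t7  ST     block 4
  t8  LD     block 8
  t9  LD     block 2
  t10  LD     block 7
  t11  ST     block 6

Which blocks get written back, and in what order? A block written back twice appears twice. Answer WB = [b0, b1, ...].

WB = [2, 4, 0]

0: W B0 -> L0 miss  d=D]
1: R B0 -> L0 hit  d=D]
2: W B2 -> L2 miss  d=D]
3: W B2 -> L2 hit  d=D]
4: R B7 -> L1 miss  d=-]
5: R B7 -> L1 hit  d=-]
6: W B2 -> L2 hit  d=D]
7: W B4 -> L1 miss  d=D]
8: R B8 -> L2 miss wb->B2  d=-]
9: R B2 -> L2 miss  d=-]
10: R B7 -> L1 miss wb->B4  d=-]
11: W B6 -> L0 miss wb->B0  d=D]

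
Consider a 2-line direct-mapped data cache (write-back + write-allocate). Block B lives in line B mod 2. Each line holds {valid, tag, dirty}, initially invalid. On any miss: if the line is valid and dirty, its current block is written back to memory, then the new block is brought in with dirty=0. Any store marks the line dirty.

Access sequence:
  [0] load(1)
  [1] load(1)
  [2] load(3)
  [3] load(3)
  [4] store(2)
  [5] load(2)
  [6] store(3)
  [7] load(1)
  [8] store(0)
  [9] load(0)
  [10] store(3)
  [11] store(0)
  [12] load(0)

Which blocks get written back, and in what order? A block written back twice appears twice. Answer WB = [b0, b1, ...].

0: R B1 → L1 miss [-]
1: R B1 → L1 hit [-]
2: R B3 → L1 miss [-]
3: R B3 → L1 hit [-]
4: W B2 → L0 miss [D]
5: R B2 → L0 hit [D]
6: W B3 → L1 hit [D]
7: R B1 → L1 miss wb→B3 [-]
8: W B0 → L0 miss wb→B2 [D]
9: R B0 → L0 hit [D]
10: W B3 → L1 miss [D]
11: W B0 → L0 hit [D]
12: R B0 → L0 hit [D]

WB = [3, 2]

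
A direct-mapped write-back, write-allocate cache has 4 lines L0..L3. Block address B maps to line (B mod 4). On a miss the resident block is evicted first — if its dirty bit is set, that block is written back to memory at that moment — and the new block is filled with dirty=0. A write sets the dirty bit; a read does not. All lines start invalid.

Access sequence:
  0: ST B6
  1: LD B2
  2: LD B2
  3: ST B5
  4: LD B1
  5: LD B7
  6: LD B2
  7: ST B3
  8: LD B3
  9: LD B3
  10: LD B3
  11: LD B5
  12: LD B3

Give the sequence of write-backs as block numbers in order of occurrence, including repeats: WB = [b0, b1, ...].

WB = [6, 5]

0: W B6 -> L2 miss  d=D]
1: R B2 -> L2 miss wb->B6  d=-]
2: R B2 -> L2 hit  d=-]
3: W B5 -> L1 miss  d=D]
4: R B1 -> L1 miss wb->B5  d=-]
5: R B7 -> L3 miss  d=-]
6: R B2 -> L2 hit  d=-]
7: W B3 -> L3 miss  d=D]
8: R B3 -> L3 hit  d=D]
9: R B3 -> L3 hit  d=D]
10: R B3 -> L3 hit  d=D]
11: R B5 -> L1 miss  d=-]
12: R B3 -> L3 hit  d=D]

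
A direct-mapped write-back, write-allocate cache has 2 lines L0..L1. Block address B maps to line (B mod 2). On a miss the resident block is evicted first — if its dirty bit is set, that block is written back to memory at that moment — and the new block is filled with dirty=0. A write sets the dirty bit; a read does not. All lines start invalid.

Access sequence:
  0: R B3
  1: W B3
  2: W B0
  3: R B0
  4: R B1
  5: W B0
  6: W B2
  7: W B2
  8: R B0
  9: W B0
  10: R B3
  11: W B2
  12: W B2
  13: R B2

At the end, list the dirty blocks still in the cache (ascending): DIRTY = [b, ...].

0: R B3 -> L1 miss  d=-]
1: W B3 -> L1 hit  d=D]
2: W B0 -> L0 miss  d=D]
3: R B0 -> L0 hit  d=D]
4: R B1 -> L1 miss wb->B3  d=-]
5: W B0 -> L0 hit  d=D]
6: W B2 -> L0 miss wb->B0  d=D]
7: W B2 -> L0 hit  d=D]
8: R B0 -> L0 miss wb->B2  d=-]
9: W B0 -> L0 hit  d=D]
10: R B3 -> L1 miss  d=-]
11: W B2 -> L0 miss wb->B0  d=D]
12: W B2 -> L0 hit  d=D]
13: R B2 -> L0 hit  d=D]

DIRTY = [2]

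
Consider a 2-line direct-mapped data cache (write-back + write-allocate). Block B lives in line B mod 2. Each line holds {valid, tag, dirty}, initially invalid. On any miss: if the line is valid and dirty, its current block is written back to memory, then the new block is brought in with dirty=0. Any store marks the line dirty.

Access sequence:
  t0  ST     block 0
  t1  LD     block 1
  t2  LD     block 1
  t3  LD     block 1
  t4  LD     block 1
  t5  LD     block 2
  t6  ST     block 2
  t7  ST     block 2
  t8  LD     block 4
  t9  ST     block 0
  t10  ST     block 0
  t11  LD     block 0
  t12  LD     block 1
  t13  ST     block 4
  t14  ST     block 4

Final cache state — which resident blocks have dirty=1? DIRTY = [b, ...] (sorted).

DIRTY = [4]

0: W B0 -> L0 miss  d=D]
1: R B1 -> L1 miss  d=-]
2: R B1 -> L1 hit  d=-]
3: R B1 -> L1 hit  d=-]
4: R B1 -> L1 hit  d=-]
5: R B2 -> L0 miss wb->B0  d=-]
6: W B2 -> L0 hit  d=D]
7: W B2 -> L0 hit  d=D]
8: R B4 -> L0 miss wb->B2  d=-]
9: W B0 -> L0 miss  d=D]
10: W B0 -> L0 hit  d=D]
11: R B0 -> L0 hit  d=D]
12: R B1 -> L1 hit  d=-]
13: W B4 -> L0 miss wb->B0  d=D]
14: W B4 -> L0 hit  d=D]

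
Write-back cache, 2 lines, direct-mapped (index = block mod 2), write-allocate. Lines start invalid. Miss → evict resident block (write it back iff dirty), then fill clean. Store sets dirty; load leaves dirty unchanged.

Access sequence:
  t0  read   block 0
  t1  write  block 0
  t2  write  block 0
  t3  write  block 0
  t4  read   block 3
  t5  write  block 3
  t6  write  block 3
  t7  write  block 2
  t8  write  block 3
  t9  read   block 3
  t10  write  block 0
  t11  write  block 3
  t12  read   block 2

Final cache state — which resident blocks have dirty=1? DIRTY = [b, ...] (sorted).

DIRTY = [3]

0: R B0 -> L0 miss  d=-]
1: W B0 -> L0 hit  d=D]
2: W B0 -> L0 hit  d=D]
3: W B0 -> L0 hit  d=D]
4: R B3 -> L1 miss  d=-]
5: W B3 -> L1 hit  d=D]
6: W B3 -> L1 hit  d=D]
7: W B2 -> L0 miss wb->B0  d=D]
8: W B3 -> L1 hit  d=D]
9: R B3 -> L1 hit  d=D]
10: W B0 -> L0 miss wb->B2  d=D]
11: W B3 -> L1 hit  d=D]
12: R B2 -> L0 miss wb->B0  d=-]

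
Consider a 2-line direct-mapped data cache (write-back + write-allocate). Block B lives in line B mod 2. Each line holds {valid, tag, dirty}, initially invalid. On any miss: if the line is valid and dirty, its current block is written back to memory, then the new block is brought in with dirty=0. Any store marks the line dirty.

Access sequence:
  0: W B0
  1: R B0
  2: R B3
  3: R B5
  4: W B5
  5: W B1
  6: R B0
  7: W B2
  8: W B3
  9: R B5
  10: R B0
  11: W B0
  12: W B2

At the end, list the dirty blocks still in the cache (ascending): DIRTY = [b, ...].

DIRTY = [2]

  0 | W B0 → L0 miss [D]
  1 | R B0 → L0 hit [D]
  2 | R B3 → L1 miss [-]
  3 | R B5 → L1 miss [-]
  4 | W B5 → L1 hit [D]
  5 | W B1 → L1 miss wb→B5 [D]
  6 | R B0 → L0 hit [D]
  7 | W B2 → L0 miss wb→B0 [D]
  8 | W B3 → L1 miss wb→B1 [D]
  9 | R B5 → L1 miss wb→B3 [-]
  10 | R B0 → L0 miss wb→B2 [-]
  11 | W B0 → L0 hit [D]
  12 | W B2 → L0 miss wb→B0 [D]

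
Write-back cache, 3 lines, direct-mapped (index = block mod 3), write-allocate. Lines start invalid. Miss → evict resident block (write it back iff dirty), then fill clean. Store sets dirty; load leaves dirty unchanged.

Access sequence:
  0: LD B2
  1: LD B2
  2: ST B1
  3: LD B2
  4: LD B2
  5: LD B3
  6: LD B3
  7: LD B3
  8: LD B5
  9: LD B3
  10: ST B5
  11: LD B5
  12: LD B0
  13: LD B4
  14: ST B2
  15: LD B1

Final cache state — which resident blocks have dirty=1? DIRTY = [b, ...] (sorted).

DIRTY = [2]

0: R B2 → L2 miss [-]
1: R B2 → L2 hit [-]
2: W B1 → L1 miss [D]
3: R B2 → L2 hit [-]
4: R B2 → L2 hit [-]
5: R B3 → L0 miss [-]
6: R B3 → L0 hit [-]
7: R B3 → L0 hit [-]
8: R B5 → L2 miss [-]
9: R B3 → L0 hit [-]
10: W B5 → L2 hit [D]
11: R B5 → L2 hit [D]
12: R B0 → L0 miss [-]
13: R B4 → L1 miss wb→B1 [-]
14: W B2 → L2 miss wb→B5 [D]
15: R B1 → L1 miss [-]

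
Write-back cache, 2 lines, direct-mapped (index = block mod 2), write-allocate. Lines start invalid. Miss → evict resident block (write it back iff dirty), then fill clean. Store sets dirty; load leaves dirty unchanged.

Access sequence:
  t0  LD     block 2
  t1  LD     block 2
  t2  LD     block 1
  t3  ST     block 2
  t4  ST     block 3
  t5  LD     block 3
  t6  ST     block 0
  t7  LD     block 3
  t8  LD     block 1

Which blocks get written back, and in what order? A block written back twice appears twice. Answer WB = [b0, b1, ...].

  0 | R B2 → L0 miss [-]
  1 | R B2 → L0 hit [-]
  2 | R B1 → L1 miss [-]
  3 | W B2 → L0 hit [D]
  4 | W B3 → L1 miss [D]
  5 | R B3 → L1 hit [D]
  6 | W B0 → L0 miss wb→B2 [D]
  7 | R B3 → L1 hit [D]
  8 | R B1 → L1 miss wb→B3 [-]

WB = [2, 3]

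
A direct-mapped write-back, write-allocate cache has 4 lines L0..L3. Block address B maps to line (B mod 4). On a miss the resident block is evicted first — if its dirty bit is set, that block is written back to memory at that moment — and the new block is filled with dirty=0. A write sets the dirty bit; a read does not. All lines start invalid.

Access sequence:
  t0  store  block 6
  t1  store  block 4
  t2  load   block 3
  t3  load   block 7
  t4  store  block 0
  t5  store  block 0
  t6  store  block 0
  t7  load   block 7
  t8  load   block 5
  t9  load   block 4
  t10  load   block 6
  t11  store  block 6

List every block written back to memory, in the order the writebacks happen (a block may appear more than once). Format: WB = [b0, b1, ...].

  0 | W B6 → L2 miss [D]
  1 | W B4 → L0 miss [D]
  2 | R B3 → L3 miss [-]
  3 | R B7 → L3 miss [-]
  4 | W B0 → L0 miss wb→B4 [D]
  5 | W B0 → L0 hit [D]
  6 | W B0 → L0 hit [D]
  7 | R B7 → L3 hit [-]
  8 | R B5 → L1 miss [-]
  9 | R B4 → L0 miss wb→B0 [-]
  10 | R B6 → L2 hit [D]
  11 | W B6 → L2 hit [D]

WB = [4, 0]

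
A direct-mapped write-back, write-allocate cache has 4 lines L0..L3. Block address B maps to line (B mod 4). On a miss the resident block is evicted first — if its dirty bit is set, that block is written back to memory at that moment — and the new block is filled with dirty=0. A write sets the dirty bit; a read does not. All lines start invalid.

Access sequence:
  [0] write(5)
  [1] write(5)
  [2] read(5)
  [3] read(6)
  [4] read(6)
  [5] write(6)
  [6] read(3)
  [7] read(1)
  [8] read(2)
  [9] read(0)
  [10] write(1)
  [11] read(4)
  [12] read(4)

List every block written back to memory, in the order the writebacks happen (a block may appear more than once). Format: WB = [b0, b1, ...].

WB = [5, 6]

0: W B5 -> L1 miss  d=D]
1: W B5 -> L1 hit  d=D]
2: R B5 -> L1 hit  d=D]
3: R B6 -> L2 miss  d=-]
4: R B6 -> L2 hit  d=-]
5: W B6 -> L2 hit  d=D]
6: R B3 -> L3 miss  d=-]
7: R B1 -> L1 miss wb->B5  d=-]
8: R B2 -> L2 miss wb->B6  d=-]
9: R B0 -> L0 miss  d=-]
10: W B1 -> L1 hit  d=D]
11: R B4 -> L0 miss  d=-]
12: R B4 -> L0 hit  d=-]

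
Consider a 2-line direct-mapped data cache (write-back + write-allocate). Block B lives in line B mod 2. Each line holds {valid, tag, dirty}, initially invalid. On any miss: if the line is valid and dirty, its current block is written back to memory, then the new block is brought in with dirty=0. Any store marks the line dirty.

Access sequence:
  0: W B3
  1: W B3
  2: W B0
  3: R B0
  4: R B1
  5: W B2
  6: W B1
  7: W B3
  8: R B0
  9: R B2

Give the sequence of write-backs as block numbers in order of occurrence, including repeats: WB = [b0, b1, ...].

0: W B3 -> L1 miss  d=D]
1: W B3 -> L1 hit  d=D]
2: W B0 -> L0 miss  d=D]
3: R B0 -> L0 hit  d=D]
4: R B1 -> L1 miss wb->B3  d=-]
5: W B2 -> L0 miss wb->B0  d=D]
6: W B1 -> L1 hit  d=D]
7: W B3 -> L1 miss wb->B1  d=D]
8: R B0 -> L0 miss wb->B2  d=-]
9: R B2 -> L0 miss  d=-]

WB = [3, 0, 1, 2]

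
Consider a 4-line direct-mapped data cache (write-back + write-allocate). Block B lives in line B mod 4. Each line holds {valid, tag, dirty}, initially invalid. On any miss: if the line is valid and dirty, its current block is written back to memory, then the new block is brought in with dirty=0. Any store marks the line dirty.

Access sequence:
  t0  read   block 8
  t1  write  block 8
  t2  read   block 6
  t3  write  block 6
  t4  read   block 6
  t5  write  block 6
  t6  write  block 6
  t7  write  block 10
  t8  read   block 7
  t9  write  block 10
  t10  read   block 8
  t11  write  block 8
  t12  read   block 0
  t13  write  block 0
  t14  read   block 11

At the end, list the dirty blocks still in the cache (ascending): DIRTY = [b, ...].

DIRTY = [0, 10]

0: R B8 -> L0 miss  d=-]
1: W B8 -> L0 hit  d=D]
2: R B6 -> L2 miss  d=-]
3: W B6 -> L2 hit  d=D]
4: R B6 -> L2 hit  d=D]
5: W B6 -> L2 hit  d=D]
6: W B6 -> L2 hit  d=D]
7: W B10 -> L2 miss wb->B6  d=D]
8: R B7 -> L3 miss  d=-]
9: W B10 -> L2 hit  d=D]
10: R B8 -> L0 hit  d=D]
11: W B8 -> L0 hit  d=D]
12: R B0 -> L0 miss wb->B8  d=-]
13: W B0 -> L0 hit  d=D]
14: R B11 -> L3 miss  d=-]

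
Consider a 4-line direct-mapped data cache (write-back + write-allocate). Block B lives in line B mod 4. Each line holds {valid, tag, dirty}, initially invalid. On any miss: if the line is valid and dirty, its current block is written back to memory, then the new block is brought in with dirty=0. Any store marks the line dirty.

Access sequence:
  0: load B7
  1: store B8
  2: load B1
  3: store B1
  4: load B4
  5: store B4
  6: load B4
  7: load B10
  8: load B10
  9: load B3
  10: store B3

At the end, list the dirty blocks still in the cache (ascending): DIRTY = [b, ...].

DIRTY = [1, 3, 4]

0: R B7 → L3 miss [-]
1: W B8 → L0 miss [D]
2: R B1 → L1 miss [-]
3: W B1 → L1 hit [D]
4: R B4 → L0 miss wb→B8 [-]
5: W B4 → L0 hit [D]
6: R B4 → L0 hit [D]
7: R B10 → L2 miss [-]
8: R B10 → L2 hit [-]
9: R B3 → L3 miss [-]
10: W B3 → L3 hit [D]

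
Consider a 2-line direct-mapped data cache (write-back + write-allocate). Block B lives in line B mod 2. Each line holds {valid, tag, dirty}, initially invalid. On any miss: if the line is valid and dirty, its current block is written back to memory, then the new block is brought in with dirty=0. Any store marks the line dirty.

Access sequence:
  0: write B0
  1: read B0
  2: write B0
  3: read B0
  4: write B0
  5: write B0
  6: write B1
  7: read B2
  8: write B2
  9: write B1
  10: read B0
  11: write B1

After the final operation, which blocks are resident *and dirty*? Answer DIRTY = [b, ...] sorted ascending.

DIRTY = [1]

  0 | W B0 → L0 miss [D]
  1 | R B0 → L0 hit [D]
  2 | W B0 → L0 hit [D]
  3 | R B0 → L0 hit [D]
  4 | W B0 → L0 hit [D]
  5 | W B0 → L0 hit [D]
  6 | W B1 → L1 miss [D]
  7 | R B2 → L0 miss wb→B0 [-]
  8 | W B2 → L0 hit [D]
  9 | W B1 → L1 hit [D]
  10 | R B0 → L0 miss wb→B2 [-]
  11 | W B1 → L1 hit [D]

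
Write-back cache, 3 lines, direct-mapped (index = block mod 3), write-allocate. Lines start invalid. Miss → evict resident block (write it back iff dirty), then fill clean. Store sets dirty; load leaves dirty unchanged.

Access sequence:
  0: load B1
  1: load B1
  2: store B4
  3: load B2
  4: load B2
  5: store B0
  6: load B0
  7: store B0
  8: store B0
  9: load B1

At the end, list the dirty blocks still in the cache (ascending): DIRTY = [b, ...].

DIRTY = [0]

  0 | R B1 → L1 miss [-]
  1 | R B1 → L1 hit [-]
  2 | W B4 → L1 miss [D]
  3 | R B2 → L2 miss [-]
  4 | R B2 → L2 hit [-]
  5 | W B0 → L0 miss [D]
  6 | R B0 → L0 hit [D]
  7 | W B0 → L0 hit [D]
  8 | W B0 → L0 hit [D]
  9 | R B1 → L1 miss wb→B4 [-]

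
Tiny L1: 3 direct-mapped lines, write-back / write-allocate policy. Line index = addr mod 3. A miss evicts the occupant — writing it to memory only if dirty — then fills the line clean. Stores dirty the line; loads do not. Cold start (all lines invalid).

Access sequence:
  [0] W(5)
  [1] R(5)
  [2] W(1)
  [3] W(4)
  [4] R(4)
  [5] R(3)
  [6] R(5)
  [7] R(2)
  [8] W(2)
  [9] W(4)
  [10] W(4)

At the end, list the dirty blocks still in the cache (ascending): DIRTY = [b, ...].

0: W B5 -> L2 miss  d=D]
1: R B5 -> L2 hit  d=D]
2: W B1 -> L1 miss  d=D]
3: W B4 -> L1 miss wb->B1  d=D]
4: R B4 -> L1 hit  d=D]
5: R B3 -> L0 miss  d=-]
6: R B5 -> L2 hit  d=D]
7: R B2 -> L2 miss wb->B5  d=-]
8: W B2 -> L2 hit  d=D]
9: W B4 -> L1 hit  d=D]
10: W B4 -> L1 hit  d=D]

DIRTY = [2, 4]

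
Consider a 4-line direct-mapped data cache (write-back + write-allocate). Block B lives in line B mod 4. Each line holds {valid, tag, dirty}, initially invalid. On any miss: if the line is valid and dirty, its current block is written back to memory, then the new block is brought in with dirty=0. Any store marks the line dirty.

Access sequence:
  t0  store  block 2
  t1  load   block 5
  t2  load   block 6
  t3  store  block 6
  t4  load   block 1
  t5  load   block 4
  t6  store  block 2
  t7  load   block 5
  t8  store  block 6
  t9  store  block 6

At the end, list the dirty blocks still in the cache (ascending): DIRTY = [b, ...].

  0 | W B2 → L2 miss [D]
  1 | R B5 → L1 miss [-]
  2 | R B6 → L2 miss wb→B2 [-]
  3 | W B6 → L2 hit [D]
  4 | R B1 → L1 miss [-]
  5 | R B4 → L0 miss [-]
  6 | W B2 → L2 miss wb→B6 [D]
  7 | R B5 → L1 miss [-]
  8 | W B6 → L2 miss wb→B2 [D]
  9 | W B6 → L2 hit [D]

DIRTY = [6]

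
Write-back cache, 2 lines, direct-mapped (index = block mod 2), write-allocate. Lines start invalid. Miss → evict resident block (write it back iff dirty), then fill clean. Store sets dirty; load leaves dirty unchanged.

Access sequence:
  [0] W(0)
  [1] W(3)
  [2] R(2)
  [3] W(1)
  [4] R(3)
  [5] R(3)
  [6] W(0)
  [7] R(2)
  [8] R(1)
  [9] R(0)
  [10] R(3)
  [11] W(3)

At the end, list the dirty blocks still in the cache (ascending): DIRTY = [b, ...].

0: W B0 -> L0 miss  d=D]
1: W B3 -> L1 miss  d=D]
2: R B2 -> L0 miss wb->B0  d=-]
3: W B1 -> L1 miss wb->B3  d=D]
4: R B3 -> L1 miss wb->B1  d=-]
5: R B3 -> L1 hit  d=-]
6: W B0 -> L0 miss  d=D]
7: R B2 -> L0 miss wb->B0  d=-]
8: R B1 -> L1 miss  d=-]
9: R B0 -> L0 miss  d=-]
10: R B3 -> L1 miss  d=-]
11: W B3 -> L1 hit  d=D]

DIRTY = [3]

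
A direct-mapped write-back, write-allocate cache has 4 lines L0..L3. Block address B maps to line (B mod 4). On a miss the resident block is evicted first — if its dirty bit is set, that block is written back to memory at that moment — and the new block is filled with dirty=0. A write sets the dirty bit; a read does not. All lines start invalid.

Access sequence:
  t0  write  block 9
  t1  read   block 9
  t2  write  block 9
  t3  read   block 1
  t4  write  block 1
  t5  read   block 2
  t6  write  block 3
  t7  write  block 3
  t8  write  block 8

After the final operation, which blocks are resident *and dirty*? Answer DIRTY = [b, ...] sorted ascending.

DIRTY = [1, 3, 8]

0: W B9 → L1 miss [D]
1: R B9 → L1 hit [D]
2: W B9 → L1 hit [D]
3: R B1 → L1 miss wb→B9 [-]
4: W B1 → L1 hit [D]
5: R B2 → L2 miss [-]
6: W B3 → L3 miss [D]
7: W B3 → L3 hit [D]
8: W B8 → L0 miss [D]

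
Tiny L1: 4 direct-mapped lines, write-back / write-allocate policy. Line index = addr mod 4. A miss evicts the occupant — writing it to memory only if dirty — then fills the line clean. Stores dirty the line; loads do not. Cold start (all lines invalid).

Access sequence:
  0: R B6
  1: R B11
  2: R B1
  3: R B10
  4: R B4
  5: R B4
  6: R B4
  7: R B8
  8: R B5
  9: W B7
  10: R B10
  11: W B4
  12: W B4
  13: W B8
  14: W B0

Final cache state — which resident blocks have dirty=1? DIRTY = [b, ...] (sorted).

0: R B6 -> L2 miss  d=-]
1: R B11 -> L3 miss  d=-]
2: R B1 -> L1 miss  d=-]
3: R B10 -> L2 miss  d=-]
4: R B4 -> L0 miss  d=-]
5: R B4 -> L0 hit  d=-]
6: R B4 -> L0 hit  d=-]
7: R B8 -> L0 miss  d=-]
8: R B5 -> L1 miss  d=-]
9: W B7 -> L3 miss  d=D]
10: R B10 -> L2 hit  d=-]
11: W B4 -> L0 miss  d=D]
12: W B4 -> L0 hit  d=D]
13: W B8 -> L0 miss wb->B4  d=D]
14: W B0 -> L0 miss wb->B8  d=D]

DIRTY = [0, 7]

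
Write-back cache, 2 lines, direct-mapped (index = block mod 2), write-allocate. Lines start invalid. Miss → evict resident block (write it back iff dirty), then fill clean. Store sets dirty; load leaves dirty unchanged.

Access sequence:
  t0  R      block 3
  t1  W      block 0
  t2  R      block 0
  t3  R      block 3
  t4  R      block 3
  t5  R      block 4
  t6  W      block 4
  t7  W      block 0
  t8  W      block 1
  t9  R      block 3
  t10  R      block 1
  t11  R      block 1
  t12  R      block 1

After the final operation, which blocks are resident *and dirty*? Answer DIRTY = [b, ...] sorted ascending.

0: R B3 -> L1 miss  d=-]
1: W B0 -> L0 miss  d=D]
2: R B0 -> L0 hit  d=D]
3: R B3 -> L1 hit  d=-]
4: R B3 -> L1 hit  d=-]
5: R B4 -> L0 miss wb->B0  d=-]
6: W B4 -> L0 hit  d=D]
7: W B0 -> L0 miss wb->B4  d=D]
8: W B1 -> L1 miss  d=D]
9: R B3 -> L1 miss wb->B1  d=-]
10: R B1 -> L1 miss  d=-]
11: R B1 -> L1 hit  d=-]
12: R B1 -> L1 hit  d=-]

DIRTY = [0]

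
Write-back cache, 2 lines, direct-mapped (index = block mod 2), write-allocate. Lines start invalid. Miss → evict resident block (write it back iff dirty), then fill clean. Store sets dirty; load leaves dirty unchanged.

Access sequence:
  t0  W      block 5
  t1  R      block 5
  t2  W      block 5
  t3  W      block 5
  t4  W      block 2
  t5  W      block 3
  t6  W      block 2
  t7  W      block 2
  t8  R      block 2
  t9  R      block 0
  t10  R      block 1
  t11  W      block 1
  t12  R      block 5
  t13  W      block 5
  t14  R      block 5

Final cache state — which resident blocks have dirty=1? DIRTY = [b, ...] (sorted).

DIRTY = [5]

0: W B5 -> L1 miss  d=D]
1: R B5 -> L1 hit  d=D]
2: W B5 -> L1 hit  d=D]
3: W B5 -> L1 hit  d=D]
4: W B2 -> L0 miss  d=D]
5: W B3 -> L1 miss wb->B5  d=D]
6: W B2 -> L0 hit  d=D]
7: W B2 -> L0 hit  d=D]
8: R B2 -> L0 hit  d=D]
9: R B0 -> L0 miss wb->B2  d=-]
10: R B1 -> L1 miss wb->B3  d=-]
11: W B1 -> L1 hit  d=D]
12: R B5 -> L1 miss wb->B1  d=-]
13: W B5 -> L1 hit  d=D]
14: R B5 -> L1 hit  d=D]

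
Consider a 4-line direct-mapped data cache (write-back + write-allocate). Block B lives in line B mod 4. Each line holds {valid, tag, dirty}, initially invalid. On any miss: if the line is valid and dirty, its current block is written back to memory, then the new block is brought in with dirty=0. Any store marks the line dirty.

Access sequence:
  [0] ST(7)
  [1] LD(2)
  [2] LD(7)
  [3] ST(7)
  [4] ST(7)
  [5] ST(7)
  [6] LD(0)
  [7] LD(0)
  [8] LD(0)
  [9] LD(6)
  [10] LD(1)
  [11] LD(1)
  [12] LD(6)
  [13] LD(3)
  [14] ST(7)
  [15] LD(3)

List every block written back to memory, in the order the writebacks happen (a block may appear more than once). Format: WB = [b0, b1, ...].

WB = [7, 7]

0: W B7 -> L3 miss  d=D]
1: R B2 -> L2 miss  d=-]
2: R B7 -> L3 hit  d=D]
3: W B7 -> L3 hit  d=D]
4: W B7 -> L3 hit  d=D]
5: W B7 -> L3 hit  d=D]
6: R B0 -> L0 miss  d=-]
7: R B0 -> L0 hit  d=-]
8: R B0 -> L0 hit  d=-]
9: R B6 -> L2 miss  d=-]
10: R B1 -> L1 miss  d=-]
11: R B1 -> L1 hit  d=-]
12: R B6 -> L2 hit  d=-]
13: R B3 -> L3 miss wb->B7  d=-]
14: W B7 -> L3 miss  d=D]
15: R B3 -> L3 miss wb->B7  d=-]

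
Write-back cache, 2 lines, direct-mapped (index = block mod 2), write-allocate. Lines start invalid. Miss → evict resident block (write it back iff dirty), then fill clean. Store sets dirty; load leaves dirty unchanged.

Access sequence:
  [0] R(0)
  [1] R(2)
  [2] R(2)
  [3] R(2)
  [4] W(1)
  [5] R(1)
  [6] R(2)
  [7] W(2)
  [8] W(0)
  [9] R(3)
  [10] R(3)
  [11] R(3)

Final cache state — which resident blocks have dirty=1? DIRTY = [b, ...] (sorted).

  0 | R B0 → L0 miss [-]
  1 | R B2 → L0 miss [-]
  2 | R B2 → L0 hit [-]
  3 | R B2 → L0 hit [-]
  4 | W B1 → L1 miss [D]
  5 | R B1 → L1 hit [D]
  6 | R B2 → L0 hit [-]
  7 | W B2 → L0 hit [D]
  8 | W B0 → L0 miss wb→B2 [D]
  9 | R B3 → L1 miss wb→B1 [-]
  10 | R B3 → L1 hit [-]
  11 | R B3 → L1 hit [-]

DIRTY = [0]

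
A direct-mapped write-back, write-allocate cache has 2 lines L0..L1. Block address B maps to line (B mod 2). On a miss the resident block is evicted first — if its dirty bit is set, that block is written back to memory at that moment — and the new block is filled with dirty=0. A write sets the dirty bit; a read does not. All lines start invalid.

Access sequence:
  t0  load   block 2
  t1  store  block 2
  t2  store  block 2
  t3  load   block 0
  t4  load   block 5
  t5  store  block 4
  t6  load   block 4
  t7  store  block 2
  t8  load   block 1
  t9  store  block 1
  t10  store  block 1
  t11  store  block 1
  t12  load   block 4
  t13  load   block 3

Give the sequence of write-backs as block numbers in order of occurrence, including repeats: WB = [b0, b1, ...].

WB = [2, 4, 2, 1]

0: R B2 -> L0 miss  d=-]
1: W B2 -> L0 hit  d=D]
2: W B2 -> L0 hit  d=D]
3: R B0 -> L0 miss wb->B2  d=-]
4: R B5 -> L1 miss  d=-]
5: W B4 -> L0 miss  d=D]
6: R B4 -> L0 hit  d=D]
7: W B2 -> L0 miss wb->B4  d=D]
8: R B1 -> L1 miss  d=-]
9: W B1 -> L1 hit  d=D]
10: W B1 -> L1 hit  d=D]
11: W B1 -> L1 hit  d=D]
12: R B4 -> L0 miss wb->B2  d=-]
13: R B3 -> L1 miss wb->B1  d=-]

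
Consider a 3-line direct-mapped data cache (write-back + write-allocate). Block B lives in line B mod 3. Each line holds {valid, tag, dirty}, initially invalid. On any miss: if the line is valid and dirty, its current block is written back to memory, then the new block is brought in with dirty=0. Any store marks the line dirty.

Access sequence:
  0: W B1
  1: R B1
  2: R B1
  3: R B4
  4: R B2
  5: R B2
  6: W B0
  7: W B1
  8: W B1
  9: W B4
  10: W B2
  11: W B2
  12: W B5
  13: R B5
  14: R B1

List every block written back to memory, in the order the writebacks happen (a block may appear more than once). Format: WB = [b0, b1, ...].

WB = [1, 1, 2, 4]

0: W B1 → L1 miss [D]
1: R B1 → L1 hit [D]
2: R B1 → L1 hit [D]
3: R B4 → L1 miss wb→B1 [-]
4: R B2 → L2 miss [-]
5: R B2 → L2 hit [-]
6: W B0 → L0 miss [D]
7: W B1 → L1 miss [D]
8: W B1 → L1 hit [D]
9: W B4 → L1 miss wb→B1 [D]
10: W B2 → L2 hit [D]
11: W B2 → L2 hit [D]
12: W B5 → L2 miss wb→B2 [D]
13: R B5 → L2 hit [D]
14: R B1 → L1 miss wb→B4 [-]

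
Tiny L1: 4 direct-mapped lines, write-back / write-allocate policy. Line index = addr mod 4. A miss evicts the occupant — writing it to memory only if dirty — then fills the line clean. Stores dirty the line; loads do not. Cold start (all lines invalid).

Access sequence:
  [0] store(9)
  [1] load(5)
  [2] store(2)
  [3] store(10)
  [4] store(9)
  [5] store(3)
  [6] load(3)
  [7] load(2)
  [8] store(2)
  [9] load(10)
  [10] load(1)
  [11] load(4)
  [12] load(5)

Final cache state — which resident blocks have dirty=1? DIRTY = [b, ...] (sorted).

0: W B9 → L1 miss [D]
1: R B5 → L1 miss wb→B9 [-]
2: W B2 → L2 miss [D]
3: W B10 → L2 miss wb→B2 [D]
4: W B9 → L1 miss [D]
5: W B3 → L3 miss [D]
6: R B3 → L3 hit [D]
7: R B2 → L2 miss wb→B10 [-]
8: W B2 → L2 hit [D]
9: R B10 → L2 miss wb→B2 [-]
10: R B1 → L1 miss wb→B9 [-]
11: R B4 → L0 miss [-]
12: R B5 → L1 miss [-]

DIRTY = [3]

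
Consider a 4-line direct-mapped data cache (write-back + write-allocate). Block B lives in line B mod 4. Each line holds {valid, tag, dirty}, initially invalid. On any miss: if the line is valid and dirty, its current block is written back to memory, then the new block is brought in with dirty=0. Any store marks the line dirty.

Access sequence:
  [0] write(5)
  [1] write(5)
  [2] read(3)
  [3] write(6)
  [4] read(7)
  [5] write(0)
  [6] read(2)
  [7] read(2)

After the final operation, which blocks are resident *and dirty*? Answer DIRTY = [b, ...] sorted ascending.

  0 | W B5 → L1 miss [D]
  1 | W B5 → L1 hit [D]
  2 | R B3 → L3 miss [-]
  3 | W B6 → L2 miss [D]
  4 | R B7 → L3 miss [-]
  5 | W B0 → L0 miss [D]
  6 | R B2 → L2 miss wb→B6 [-]
  7 | R B2 → L2 hit [-]

DIRTY = [0, 5]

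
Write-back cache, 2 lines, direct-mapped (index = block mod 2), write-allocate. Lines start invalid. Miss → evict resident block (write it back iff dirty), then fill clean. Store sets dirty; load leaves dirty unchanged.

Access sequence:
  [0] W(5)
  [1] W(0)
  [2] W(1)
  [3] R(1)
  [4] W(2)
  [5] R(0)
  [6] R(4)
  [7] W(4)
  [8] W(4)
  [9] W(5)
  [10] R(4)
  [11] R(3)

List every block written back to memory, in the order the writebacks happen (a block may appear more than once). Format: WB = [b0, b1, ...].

0: W B5 → L1 miss [D]
1: W B0 → L0 miss [D]
2: W B1 → L1 miss wb→B5 [D]
3: R B1 → L1 hit [D]
4: W B2 → L0 miss wb→B0 [D]
5: R B0 → L0 miss wb→B2 [-]
6: R B4 → L0 miss [-]
7: W B4 → L0 hit [D]
8: W B4 → L0 hit [D]
9: W B5 → L1 miss wb→B1 [D]
10: R B4 → L0 hit [D]
11: R B3 → L1 miss wb→B5 [-]

WB = [5, 0, 2, 1, 5]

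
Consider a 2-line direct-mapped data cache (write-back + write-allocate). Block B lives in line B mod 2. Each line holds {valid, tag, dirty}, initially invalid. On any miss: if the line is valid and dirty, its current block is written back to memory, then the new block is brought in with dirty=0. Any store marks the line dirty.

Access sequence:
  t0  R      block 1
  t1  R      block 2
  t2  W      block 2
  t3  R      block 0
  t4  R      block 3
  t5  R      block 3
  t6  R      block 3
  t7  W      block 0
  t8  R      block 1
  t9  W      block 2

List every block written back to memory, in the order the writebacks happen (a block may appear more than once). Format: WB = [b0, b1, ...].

0: R B1 -> L1 miss  d=-]
1: R B2 -> L0 miss  d=-]
2: W B2 -> L0 hit  d=D]
3: R B0 -> L0 miss wb->B2  d=-]
4: R B3 -> L1 miss  d=-]
5: R B3 -> L1 hit  d=-]
6: R B3 -> L1 hit  d=-]
7: W B0 -> L0 hit  d=D]
8: R B1 -> L1 miss  d=-]
9: W B2 -> L0 miss wb->B0  d=D]

WB = [2, 0]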